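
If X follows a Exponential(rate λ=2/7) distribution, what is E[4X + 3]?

For X ~ Exponential(rate λ=2/7):
E[X] = \frac{7}{2}
E[4X + 3] = 4 × E[X] + 3 = 17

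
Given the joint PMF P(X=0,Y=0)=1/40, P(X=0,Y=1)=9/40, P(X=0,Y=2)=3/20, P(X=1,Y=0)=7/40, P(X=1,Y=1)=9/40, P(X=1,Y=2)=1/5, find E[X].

First find marginal of X:
P(X=0) = 2/5
P(X=1) = 3/5
E[X] = 0 × 2/5 + 1 × 3/5 = 3/5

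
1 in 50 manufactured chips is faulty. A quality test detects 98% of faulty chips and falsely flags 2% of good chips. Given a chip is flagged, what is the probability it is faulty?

Let D = the rare event, + = positive/flagged.
P(D) = 1/50
P(+|D) = 98/100 = 49/50
P(+|D') = 2/100 = 1/50
P(+) = P(+|D)P(D) + P(+|D')P(D')
     = \frac{49}{50} × \frac{1}{50} + \frac{1}{50} × \frac{49}{50}
     = \frac{49}{1250}
P(D|+) = P(+|D)P(D)/P(+) = \frac{1}{2}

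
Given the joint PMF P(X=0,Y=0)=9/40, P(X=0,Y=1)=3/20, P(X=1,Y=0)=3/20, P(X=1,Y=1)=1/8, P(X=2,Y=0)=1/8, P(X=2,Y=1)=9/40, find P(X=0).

P(X=0) = P(X=0,Y=0) + P(X=0,Y=1)
= 9/40 + 3/20
= 3/8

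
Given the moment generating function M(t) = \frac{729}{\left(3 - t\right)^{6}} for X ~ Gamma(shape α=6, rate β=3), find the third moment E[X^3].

To find E[X^3], compute M^(3)(0):
M^(1)(t) = \frac{4374}{\left(3 - t\right)^{7}}
M^(2)(t) = \frac{30618}{\left(3 - t\right)^{8}}
M^(3)(t) = \frac{244944}{\left(3 - t\right)^{9}}
M^(3)(0) = \frac{112}{9}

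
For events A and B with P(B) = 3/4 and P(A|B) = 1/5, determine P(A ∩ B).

By definition, P(A|B) = P(A ∩ B) / P(B)
So P(A ∩ B) = P(A|B) × P(B)
= 1/5 × 3/4
= 3/20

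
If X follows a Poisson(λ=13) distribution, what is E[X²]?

Using the identity E[X²] = Var(X) + (E[X])²:
E[X] = 13
Var(X) = 13
E[X²] = 13 + (13)²
= 182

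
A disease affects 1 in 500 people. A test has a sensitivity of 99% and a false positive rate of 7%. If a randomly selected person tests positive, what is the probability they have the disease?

Let D = the rare event, + = positive/flagged.
P(D) = 1/500
P(+|D) = 99/100
P(+|D') = 7/100
P(+) = P(+|D)P(D) + P(+|D')P(D')
     = \frac{99}{100} × \frac{1}{500} + \frac{7}{100} × \frac{499}{500}
     = \frac{449}{6250}
P(D|+) = P(+|D)P(D)/P(+) = \frac{99}{3592}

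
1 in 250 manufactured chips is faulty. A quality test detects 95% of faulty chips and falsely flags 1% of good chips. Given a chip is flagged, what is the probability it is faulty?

Let D = the rare event, + = positive/flagged.
P(D) = 1/250
P(+|D) = 95/100 = 19/20
P(+|D') = 1/100
P(+) = P(+|D)P(D) + P(+|D')P(D')
     = \frac{19}{20} × \frac{1}{250} + \frac{1}{100} × \frac{249}{250}
     = \frac{43}{3125}
P(D|+) = P(+|D)P(D)/P(+) = \frac{95}{344}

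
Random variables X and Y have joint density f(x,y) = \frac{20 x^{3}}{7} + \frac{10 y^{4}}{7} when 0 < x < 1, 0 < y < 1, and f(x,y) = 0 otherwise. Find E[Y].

E[Y] = ∫_0^1 ∫_0^1 y × f(x,y) dx dy
= \frac{25}{42}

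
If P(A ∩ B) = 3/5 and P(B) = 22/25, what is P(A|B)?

P(A|B) = P(A ∩ B) / P(B)
= (3/5) / (22/25)
= 15/22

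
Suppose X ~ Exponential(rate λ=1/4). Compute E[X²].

Using the identity E[X²] = Var(X) + (E[X])²:
E[X] = 4
Var(X) = 16
E[X²] = 16 + (4)²
= 32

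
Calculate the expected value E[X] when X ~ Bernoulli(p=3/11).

For X ~ Bernoulli(p=3/11), the expected value is:
E[X] = \frac{3}{11}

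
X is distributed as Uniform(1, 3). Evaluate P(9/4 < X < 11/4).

P(9/4 < X < 11/4) = ∫_{9/4}^{11/4} f(x) dx
where f(x) = \frac{1}{2}
= \frac{1}{4}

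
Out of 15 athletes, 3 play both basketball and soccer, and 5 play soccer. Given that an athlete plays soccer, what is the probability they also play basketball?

P(A ∩ B) = 3/15 = 1/5
P(B) = 5/15 = 1/3
P(A|B) = P(A ∩ B) / P(B) = (1/5) / (1/3) = 3/5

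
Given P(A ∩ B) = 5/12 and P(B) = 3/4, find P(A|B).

P(A|B) = P(A ∩ B) / P(B)
= (5/12) / (3/4)
= 5/9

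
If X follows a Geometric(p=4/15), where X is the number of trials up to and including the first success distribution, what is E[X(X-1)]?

E[X(X-1)] = E[X² - X] = E[X²] - E[X]
E[X] = \frac{15}{4}
E[X²] = Var(X) + (E[X])² = \frac{165}{16} + (\frac{15}{4})² = \frac{195}{8}
E[X(X-1)] = \frac{195}{8} - \frac{15}{4} = \frac{165}{8}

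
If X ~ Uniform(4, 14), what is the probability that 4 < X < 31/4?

P(4 < X < 31/4) = ∫_{4}^{31/4} f(x) dx
where f(x) = \frac{1}{10}
= \frac{3}{8}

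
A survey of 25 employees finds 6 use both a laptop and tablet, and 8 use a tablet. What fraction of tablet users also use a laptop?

P(A ∩ B) = 6/25
P(B) = 8/25
P(A|B) = P(A ∩ B) / P(B) = (6/25) / (8/25) = 3/4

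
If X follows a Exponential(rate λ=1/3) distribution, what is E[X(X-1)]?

E[X(X-1)] = E[X² - X] = E[X²] - E[X]
E[X] = 3
E[X²] = Var(X) + (E[X])² = 9 + (3)² = 18
E[X(X-1)] = 18 - 3 = 15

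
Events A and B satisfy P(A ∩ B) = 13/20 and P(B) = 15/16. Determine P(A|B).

P(A|B) = P(A ∩ B) / P(B)
= (13/20) / (15/16)
= 52/75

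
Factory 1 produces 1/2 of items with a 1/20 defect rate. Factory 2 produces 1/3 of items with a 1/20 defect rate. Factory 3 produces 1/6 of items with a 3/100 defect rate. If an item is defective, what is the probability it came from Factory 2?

Using Bayes' theorem:
P(F1) = 1/2, P(D|F1) = 1/20
P(F2) = 1/3, P(D|F2) = 1/20
P(F3) = 1/6, P(D|F3) = 3/100
P(D) = P(D|F1)P(F1) + P(D|F2)P(F2) + P(D|F3)P(F3)
     = \frac{7}{150}
P(F2|D) = P(D|F2)P(F2) / P(D)
= \frac{5}{14}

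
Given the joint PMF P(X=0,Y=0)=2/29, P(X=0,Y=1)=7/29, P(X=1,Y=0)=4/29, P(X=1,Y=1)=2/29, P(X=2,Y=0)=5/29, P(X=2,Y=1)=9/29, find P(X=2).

P(X=2) = P(X=2,Y=0) + P(X=2,Y=1)
= 5/29 + 9/29
= 14/29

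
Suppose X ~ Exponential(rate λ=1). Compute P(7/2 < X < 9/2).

P(7/2 < X < 9/2) = ∫_{7/2}^{9/2} f(x) dx
where f(x) = e^{- x}
= - \frac{1 - e}{e^{\frac{9}{2}}}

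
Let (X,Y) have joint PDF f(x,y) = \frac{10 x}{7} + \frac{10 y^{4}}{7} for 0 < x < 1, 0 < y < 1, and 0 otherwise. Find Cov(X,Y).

E[XY] = ∫∫ xy × f(x,y) dx dy = \frac{5}{14}
E[X] = \frac{13}{21}
E[Y] = \frac{25}{42}
Cov(X,Y) = E[XY] - E[X]E[Y] = - \frac{5}{441}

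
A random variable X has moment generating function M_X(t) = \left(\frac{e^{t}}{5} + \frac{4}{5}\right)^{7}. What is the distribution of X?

The MGF M(t) = \left(\frac{e^{t}}{5} + \frac{4}{5}\right)^{7} is the standard form for the Binomial distribution.
Comparing with the known MGF formula identifies: Binomial(n=7, p=1/5)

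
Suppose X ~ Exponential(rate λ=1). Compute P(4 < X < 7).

P(4 < X < 7) = ∫_{4}^{7} f(x) dx
where f(x) = e^{- x}
= - \frac{1 - e^{3}}{e^{7}}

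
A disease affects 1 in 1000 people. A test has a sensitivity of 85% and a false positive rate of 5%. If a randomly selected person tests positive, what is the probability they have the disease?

Let D = the rare event, + = positive/flagged.
P(D) = 1/1000
P(+|D) = 85/100 = 17/20
P(+|D') = 5/100 = 1/20
P(+) = P(+|D)P(D) + P(+|D')P(D')
     = \frac{17}{20} × \frac{1}{1000} + \frac{1}{20} × \frac{999}{1000}
     = \frac{127}{2500}
P(D|+) = P(+|D)P(D)/P(+) = \frac{17}{1016}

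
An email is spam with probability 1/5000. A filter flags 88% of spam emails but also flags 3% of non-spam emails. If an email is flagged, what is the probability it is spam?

Let D = the rare event, + = positive/flagged.
P(D) = 1/5000
P(+|D) = 88/100 = 22/25
P(+|D') = 3/100
P(+) = P(+|D)P(D) + P(+|D')P(D')
     = \frac{22}{25} × \frac{1}{5000} + \frac{3}{100} × \frac{4999}{5000}
     = \frac{3017}{100000}
P(D|+) = P(+|D)P(D)/P(+) = \frac{88}{15085}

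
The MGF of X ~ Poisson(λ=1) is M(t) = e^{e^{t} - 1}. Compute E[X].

To find E[X], compute M^(1)(0):
M^(1)(t) = e^{t} e^{e^{t} - 1}
M^(1)(0) = 1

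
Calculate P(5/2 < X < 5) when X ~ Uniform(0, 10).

P(5/2 < X < 5) = ∫_{5/2}^{5} f(x) dx
where f(x) = \frac{1}{10}
= \frac{1}{4}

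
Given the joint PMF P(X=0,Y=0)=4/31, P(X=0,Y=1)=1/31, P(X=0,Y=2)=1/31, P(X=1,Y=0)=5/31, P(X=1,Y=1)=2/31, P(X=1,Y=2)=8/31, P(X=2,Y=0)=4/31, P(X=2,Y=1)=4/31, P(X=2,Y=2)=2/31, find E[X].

First find marginal of X:
P(X=0) = 6/31
P(X=1) = 15/31
P(X=2) = 10/31
E[X] = 0 × 6/31 + 1 × 15/31 + 2 × 10/31 = 35/31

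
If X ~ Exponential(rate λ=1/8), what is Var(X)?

For X ~ Exponential(rate λ=1/8):
Var(X) = 64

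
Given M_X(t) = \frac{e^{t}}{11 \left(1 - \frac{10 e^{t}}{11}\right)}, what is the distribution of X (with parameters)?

The MGF M(t) = \frac{e^{t}}{11 \left(1 - \frac{10 e^{t}}{11}\right)} is the standard form for the Geometric distribution.
Comparing with the known MGF formula identifies: Geometric(p=1/11), X = trial number of first success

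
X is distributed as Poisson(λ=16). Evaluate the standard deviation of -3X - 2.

For X ~ Poisson(λ=16):
Var(X) = 16
SD(X) = √(Var(X)) = √(16) = 4
SD(-3X - 2) = |-3| × SD(X) = 3 × 4 = 12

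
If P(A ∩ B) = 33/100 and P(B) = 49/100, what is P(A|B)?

P(A|B) = P(A ∩ B) / P(B)
= (33/100) / (49/100)
= 33/49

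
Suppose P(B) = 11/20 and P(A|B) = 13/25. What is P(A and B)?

By definition, P(A|B) = P(A ∩ B) / P(B)
So P(A ∩ B) = P(A|B) × P(B)
= 13/25 × 11/20
= 143/500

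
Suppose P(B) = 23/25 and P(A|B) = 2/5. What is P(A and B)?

By definition, P(A|B) = P(A ∩ B) / P(B)
So P(A ∩ B) = P(A|B) × P(B)
= 2/5 × 23/25
= 46/125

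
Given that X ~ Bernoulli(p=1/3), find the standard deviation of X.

For X ~ Bernoulli(p=1/3):
Var(X) = \frac{2}{9}
SD(X) = √(Var(X)) = √(\frac{2}{9}) = \frac{\sqrt{2}}{3}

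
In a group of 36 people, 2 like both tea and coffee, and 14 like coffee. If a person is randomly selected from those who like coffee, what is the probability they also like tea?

P(A ∩ B) = 2/36 = 1/18
P(B) = 14/36 = 7/18
P(A|B) = P(A ∩ B) / P(B) = (1/18) / (7/18) = 1/7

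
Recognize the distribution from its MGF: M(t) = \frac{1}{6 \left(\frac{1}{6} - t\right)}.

The MGF M(t) = \frac{1}{6 \left(\frac{1}{6} - t\right)} is the standard form for the Exponential distribution.
Comparing with the known MGF formula identifies: Exponential(rate λ=1/6)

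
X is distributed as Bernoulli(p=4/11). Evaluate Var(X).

For X ~ Bernoulli(p=4/11):
Var(X) = \frac{28}{121}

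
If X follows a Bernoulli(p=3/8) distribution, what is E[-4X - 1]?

For X ~ Bernoulli(p=3/8):
E[X] = \frac{3}{8}
E[-4X - 1] = -4 × E[X] - 1 = - \frac{5}{2}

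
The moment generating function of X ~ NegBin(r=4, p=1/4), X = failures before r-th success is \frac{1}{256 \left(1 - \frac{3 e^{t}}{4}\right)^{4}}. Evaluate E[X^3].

To find E[X^3], compute M^(3)(0):
M^(1)(t) = \frac{3 e^{t}}{256 \left(1 - \frac{3 e^{t}}{4}\right)^{5}}
M^(2)(t) = \frac{3 e^{t}}{256 \left(1 - \frac{3 e^{t}}{4}\right)^{5}} + \frac{45 e^{2 t}}{1024 \left(1 - \frac{3 e^{t}}{4}\right)^{6}}
M^(3)(t) = \frac{3 e^{t}}{256 \left(1 - \frac{3 e^{t}}{4}\right)^{5}} + \frac{135 e^{2 t}}{1024 \left(1 - \frac{3 e^{t}}{4}\right)^{6}} + \frac{405 e^{3 t}}{2048 \left(1 - \frac{3 e^{t}}{4}\right)^{7}}
M^(3)(0) = 3792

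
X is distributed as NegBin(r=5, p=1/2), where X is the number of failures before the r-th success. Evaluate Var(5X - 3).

For X ~ NegBin(r=5, p=1/2), where X is the number of failures before the r-th success:
Var(X) = 10
Var(5X - 3) = (5)² × Var(X) = 25 × 10 = 250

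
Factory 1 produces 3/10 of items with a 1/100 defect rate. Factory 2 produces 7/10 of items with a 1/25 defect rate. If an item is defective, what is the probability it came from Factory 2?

Using Bayes' theorem:
P(F1) = 3/10, P(D|F1) = 1/100
P(F2) = 7/10, P(D|F2) = 1/25
P(D) = P(D|F1)P(F1) + P(D|F2)P(F2)
     = \frac{31}{1000}
P(F2|D) = P(D|F2)P(F2) / P(D)
= \frac{28}{31}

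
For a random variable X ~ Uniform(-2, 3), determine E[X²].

Using the identity E[X²] = Var(X) + (E[X])²:
E[X] = \frac{1}{2}
Var(X) = \frac{25}{12}
E[X²] = \frac{25}{12} + (\frac{1}{2})²
= \frac{7}{3}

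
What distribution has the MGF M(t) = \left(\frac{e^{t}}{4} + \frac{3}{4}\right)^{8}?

The MGF M(t) = \left(\frac{e^{t}}{4} + \frac{3}{4}\right)^{8} is the standard form for the Binomial distribution.
Comparing with the known MGF formula identifies: Binomial(n=8, p=1/4)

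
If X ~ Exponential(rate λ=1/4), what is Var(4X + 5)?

For X ~ Exponential(rate λ=1/4):
Var(X) = 16
Var(4X + 5) = (4)² × Var(X) = 16 × 16 = 256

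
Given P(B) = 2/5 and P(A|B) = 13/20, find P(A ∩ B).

By definition, P(A|B) = P(A ∩ B) / P(B)
So P(A ∩ B) = P(A|B) × P(B)
= 13/20 × 2/5
= 13/50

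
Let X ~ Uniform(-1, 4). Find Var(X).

For X ~ Uniform(-1, 4):
Var(X) = \frac{25}{12}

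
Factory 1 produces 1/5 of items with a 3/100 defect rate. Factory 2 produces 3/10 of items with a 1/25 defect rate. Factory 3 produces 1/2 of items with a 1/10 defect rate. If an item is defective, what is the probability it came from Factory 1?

Using Bayes' theorem:
P(F1) = 1/5, P(D|F1) = 3/100
P(F2) = 3/10, P(D|F2) = 1/25
P(F3) = 1/2, P(D|F3) = 1/10
P(D) = P(D|F1)P(F1) + P(D|F2)P(F2) + P(D|F3)P(F3)
     = \frac{17}{250}
P(F1|D) = P(D|F1)P(F1) / P(D)
= \frac{3}{34}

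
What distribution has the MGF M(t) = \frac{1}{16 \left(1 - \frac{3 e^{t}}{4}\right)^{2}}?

The MGF M(t) = \frac{1}{16 \left(1 - \frac{3 e^{t}}{4}\right)^{2}} is the standard form for the NegativeBinomial distribution.
Comparing with the known MGF formula identifies: NegBin(r=2, p=1/4), X = failures before r-th success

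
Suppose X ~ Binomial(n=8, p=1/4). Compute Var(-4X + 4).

For X ~ Binomial(n=8, p=1/4):
Var(X) = \frac{3}{2}
Var(-4X + 4) = (-4)² × Var(X) = 16 × \frac{3}{2} = 24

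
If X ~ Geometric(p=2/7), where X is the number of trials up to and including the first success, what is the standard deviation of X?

For X ~ Geometric(p=2/7), where X is the number of trials up to and including the first success:
Var(X) = \frac{35}{4}
SD(X) = √(Var(X)) = √(\frac{35}{4}) = \frac{\sqrt{35}}{2}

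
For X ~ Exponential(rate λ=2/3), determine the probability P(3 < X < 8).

P(3 < X < 8) = ∫_{3}^{8} f(x) dx
where f(x) = \frac{2 e^{- \frac{2 x}{3}}}{3}
= - \frac{1}{e^{\frac{16}{3}}} + e^{-2}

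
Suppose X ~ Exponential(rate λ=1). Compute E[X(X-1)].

E[X(X-1)] = E[X² - X] = E[X²] - E[X]
E[X] = 1
E[X²] = Var(X) + (E[X])² = 1 + (1)² = 2
E[X(X-1)] = 2 - 1 = 1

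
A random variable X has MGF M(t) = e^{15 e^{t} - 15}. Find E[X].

To find E[X], compute M^(1)(0):
M^(1)(t) = 15 e^{t} e^{15 e^{t} - 15}
M^(1)(0) = 15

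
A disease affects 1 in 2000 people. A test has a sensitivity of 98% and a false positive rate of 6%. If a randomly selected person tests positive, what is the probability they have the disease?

Let D = the rare event, + = positive/flagged.
P(D) = 1/2000
P(+|D) = 98/100 = 49/50
P(+|D') = 6/100 = 3/50
P(+) = P(+|D)P(D) + P(+|D')P(D')
     = \frac{49}{50} × \frac{1}{2000} + \frac{3}{50} × \frac{1999}{2000}
     = \frac{3023}{50000}
P(D|+) = P(+|D)P(D)/P(+) = \frac{49}{6046}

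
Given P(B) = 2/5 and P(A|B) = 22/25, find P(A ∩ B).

By definition, P(A|B) = P(A ∩ B) / P(B)
So P(A ∩ B) = P(A|B) × P(B)
= 22/25 × 2/5
= 44/125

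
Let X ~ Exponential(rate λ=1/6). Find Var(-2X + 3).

For X ~ Exponential(rate λ=1/6):
Var(X) = 36
Var(-2X + 3) = (-2)² × Var(X) = 4 × 36 = 144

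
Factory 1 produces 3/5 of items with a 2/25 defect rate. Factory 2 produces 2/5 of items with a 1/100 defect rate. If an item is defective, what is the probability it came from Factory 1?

Using Bayes' theorem:
P(F1) = 3/5, P(D|F1) = 2/25
P(F2) = 2/5, P(D|F2) = 1/100
P(D) = P(D|F1)P(F1) + P(D|F2)P(F2)
     = \frac{13}{250}
P(F1|D) = P(D|F1)P(F1) / P(D)
= \frac{12}{13}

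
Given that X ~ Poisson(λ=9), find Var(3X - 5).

For X ~ Poisson(λ=9):
Var(X) = 9
Var(3X - 5) = (3)² × Var(X) = 9 × 9 = 81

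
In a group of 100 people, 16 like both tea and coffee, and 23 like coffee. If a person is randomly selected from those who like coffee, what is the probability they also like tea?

P(A ∩ B) = 16/100 = 4/25
P(B) = 23/100
P(A|B) = P(A ∩ B) / P(B) = (4/25) / (23/100) = 16/23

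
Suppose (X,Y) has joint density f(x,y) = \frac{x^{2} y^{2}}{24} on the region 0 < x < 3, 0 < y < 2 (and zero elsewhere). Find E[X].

f_X(x) = ∫_0^2 \frac{x^{2} y^{2}}{24} dy = \frac{x^{2}}{9}
E[X] = ∫_0^3 x × (\frac{x^{2}}{9}) dx = \frac{9}{4}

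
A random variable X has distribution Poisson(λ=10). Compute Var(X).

For X ~ Poisson(λ=10):
Var(X) = 10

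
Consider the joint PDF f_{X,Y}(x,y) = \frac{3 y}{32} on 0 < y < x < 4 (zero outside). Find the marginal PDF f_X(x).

f_X(x) = ∫_0^x \frac{3 y}{32} dy = \frac{3 x^{2}}{64}
for 0 < x < 4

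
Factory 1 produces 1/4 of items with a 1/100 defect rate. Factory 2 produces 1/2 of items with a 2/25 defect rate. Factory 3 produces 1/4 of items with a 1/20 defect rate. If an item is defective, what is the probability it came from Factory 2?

Using Bayes' theorem:
P(F1) = 1/4, P(D|F1) = 1/100
P(F2) = 1/2, P(D|F2) = 2/25
P(F3) = 1/4, P(D|F3) = 1/20
P(D) = P(D|F1)P(F1) + P(D|F2)P(F2) + P(D|F3)P(F3)
     = \frac{11}{200}
P(F2|D) = P(D|F2)P(F2) / P(D)
= \frac{8}{11}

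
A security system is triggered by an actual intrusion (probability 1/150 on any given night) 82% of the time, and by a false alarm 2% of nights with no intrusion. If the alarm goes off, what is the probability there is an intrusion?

Let D = the rare event, + = positive/flagged.
P(D) = 1/150
P(+|D) = 82/100 = 41/50
P(+|D') = 2/100 = 1/50
P(+) = P(+|D)P(D) + P(+|D')P(D')
     = \frac{41}{50} × \frac{1}{150} + \frac{1}{50} × \frac{149}{150}
     = \frac{19}{750}
P(D|+) = P(+|D)P(D)/P(+) = \frac{41}{190}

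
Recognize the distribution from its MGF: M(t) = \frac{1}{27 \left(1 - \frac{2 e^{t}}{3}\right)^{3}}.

The MGF M(t) = \frac{1}{27 \left(1 - \frac{2 e^{t}}{3}\right)^{3}} is the standard form for the NegativeBinomial distribution.
Comparing with the known MGF formula identifies: NegBin(r=3, p=1/3), X = failures before r-th success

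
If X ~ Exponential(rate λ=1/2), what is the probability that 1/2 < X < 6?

P(1/2 < X < 6) = ∫_{1/2}^{6} f(x) dx
where f(x) = \frac{e^{- \frac{x}{2}}}{2}
= - \frac{1}{e^{3}} + e^{- \frac{1}{4}}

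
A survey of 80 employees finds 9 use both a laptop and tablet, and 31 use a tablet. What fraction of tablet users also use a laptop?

P(A ∩ B) = 9/80
P(B) = 31/80
P(A|B) = P(A ∩ B) / P(B) = (9/80) / (31/80) = 9/31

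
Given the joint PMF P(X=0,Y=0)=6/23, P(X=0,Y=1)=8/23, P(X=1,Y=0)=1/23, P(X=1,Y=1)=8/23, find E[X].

First find marginal of X:
P(X=0) = 14/23
P(X=1) = 9/23
E[X] = 0 × 14/23 + 1 × 9/23 = 9/23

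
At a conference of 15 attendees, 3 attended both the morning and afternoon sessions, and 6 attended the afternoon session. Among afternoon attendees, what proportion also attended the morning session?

P(A ∩ B) = 3/15 = 1/5
P(B) = 6/15 = 2/5
P(A|B) = P(A ∩ B) / P(B) = (1/5) / (2/5) = 1/2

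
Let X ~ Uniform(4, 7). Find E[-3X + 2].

For X ~ Uniform(4, 7):
E[X] = \frac{11}{2}
E[-3X + 2] = -3 × E[X] + 2 = - \frac{29}{2}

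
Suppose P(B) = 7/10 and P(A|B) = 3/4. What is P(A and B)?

By definition, P(A|B) = P(A ∩ B) / P(B)
So P(A ∩ B) = P(A|B) × P(B)
= 3/4 × 7/10
= 21/40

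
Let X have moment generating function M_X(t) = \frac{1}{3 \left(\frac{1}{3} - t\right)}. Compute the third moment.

To find E[X^3], compute M^(3)(0):
M^(1)(t) = \frac{1}{3 \left(\frac{1}{3} - t\right)^{2}}
M^(2)(t) = \frac{2}{3 \left(\frac{1}{3} - t\right)^{3}}
M^(3)(t) = \frac{2}{\left(\frac{1}{3} - t\right)^{4}}
M^(3)(0) = 162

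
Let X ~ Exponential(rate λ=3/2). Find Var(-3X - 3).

For X ~ Exponential(rate λ=3/2):
Var(X) = \frac{4}{9}
Var(-3X - 3) = (-3)² × Var(X) = 9 × \frac{4}{9} = 4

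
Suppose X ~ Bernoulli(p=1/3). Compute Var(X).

For X ~ Bernoulli(p=1/3):
Var(X) = \frac{2}{9}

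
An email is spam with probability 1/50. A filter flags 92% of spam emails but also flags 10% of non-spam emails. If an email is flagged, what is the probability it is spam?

Let D = the rare event, + = positive/flagged.
P(D) = 1/50
P(+|D) = 92/100 = 23/25
P(+|D') = 10/100 = 1/10
P(+) = P(+|D)P(D) + P(+|D')P(D')
     = \frac{23}{25} × \frac{1}{50} + \frac{1}{10} × \frac{49}{50}
     = \frac{291}{2500}
P(D|+) = P(+|D)P(D)/P(+) = \frac{46}{291}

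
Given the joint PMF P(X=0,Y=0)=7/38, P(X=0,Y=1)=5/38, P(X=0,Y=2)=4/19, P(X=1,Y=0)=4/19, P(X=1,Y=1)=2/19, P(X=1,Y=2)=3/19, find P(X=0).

P(X=0) = P(X=0,Y=0) + P(X=0,Y=1) + P(X=0,Y=2)
= 7/38 + 5/38 + 4/19
= 10/19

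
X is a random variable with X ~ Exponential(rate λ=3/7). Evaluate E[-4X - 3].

For X ~ Exponential(rate λ=3/7):
E[X] = \frac{7}{3}
E[-4X - 3] = -4 × E[X] - 3 = - \frac{37}{3}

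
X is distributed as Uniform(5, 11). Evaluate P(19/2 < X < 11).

P(19/2 < X < 11) = ∫_{19/2}^{11} f(x) dx
where f(x) = \frac{1}{6}
= \frac{1}{4}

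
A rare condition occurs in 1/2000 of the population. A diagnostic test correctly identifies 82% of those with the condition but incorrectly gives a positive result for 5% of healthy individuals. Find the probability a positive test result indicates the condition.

Let D = the rare event, + = positive/flagged.
P(D) = 1/2000
P(+|D) = 82/100 = 41/50
P(+|D') = 5/100 = 1/20
P(+) = P(+|D)P(D) + P(+|D')P(D')
     = \frac{41}{50} × \frac{1}{2000} + \frac{1}{20} × \frac{1999}{2000}
     = \frac{10077}{200000}
P(D|+) = P(+|D)P(D)/P(+) = \frac{82}{10077}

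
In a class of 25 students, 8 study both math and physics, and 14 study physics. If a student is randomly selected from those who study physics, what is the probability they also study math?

P(A ∩ B) = 8/25
P(B) = 14/25
P(A|B) = P(A ∩ B) / P(B) = (8/25) / (14/25) = 4/7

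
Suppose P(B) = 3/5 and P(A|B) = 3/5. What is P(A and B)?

By definition, P(A|B) = P(A ∩ B) / P(B)
So P(A ∩ B) = P(A|B) × P(B)
= 3/5 × 3/5
= 9/25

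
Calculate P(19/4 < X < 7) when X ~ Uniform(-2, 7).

P(19/4 < X < 7) = ∫_{19/4}^{7} f(x) dx
where f(x) = \frac{1}{9}
= \frac{1}{4}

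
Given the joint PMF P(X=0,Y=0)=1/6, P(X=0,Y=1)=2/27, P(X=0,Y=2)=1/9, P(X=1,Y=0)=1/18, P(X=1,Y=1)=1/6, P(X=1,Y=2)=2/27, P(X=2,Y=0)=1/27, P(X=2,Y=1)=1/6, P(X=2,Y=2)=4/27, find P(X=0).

P(X=0) = P(X=0,Y=0) + P(X=0,Y=1) + P(X=0,Y=2)
= 1/6 + 2/27 + 1/9
= 19/54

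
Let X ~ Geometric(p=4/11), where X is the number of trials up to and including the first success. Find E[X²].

Using the identity E[X²] = Var(X) + (E[X])²:
E[X] = \frac{11}{4}
Var(X) = \frac{77}{16}
E[X²] = \frac{77}{16} + (\frac{11}{4})²
= \frac{99}{8}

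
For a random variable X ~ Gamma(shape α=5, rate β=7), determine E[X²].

Using the identity E[X²] = Var(X) + (E[X])²:
E[X] = \frac{5}{7}
Var(X) = \frac{5}{49}
E[X²] = \frac{5}{49} + (\frac{5}{7})²
= \frac{30}{49}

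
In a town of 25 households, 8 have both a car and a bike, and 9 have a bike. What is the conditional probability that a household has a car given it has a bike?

P(A ∩ B) = 8/25
P(B) = 9/25
P(A|B) = P(A ∩ B) / P(B) = (8/25) / (9/25) = 8/9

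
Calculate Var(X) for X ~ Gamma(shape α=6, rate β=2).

For X ~ Gamma(shape α=6, rate β=2):
Var(X) = \frac{3}{2}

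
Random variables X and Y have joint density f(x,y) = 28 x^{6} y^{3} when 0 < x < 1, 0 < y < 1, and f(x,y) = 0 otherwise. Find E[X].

E[X] = ∫_0^1 ∫_0^1 x × f(x,y) dy dx
= ∫_0^1 ∫_0^1 x × (28 x^{6} y^{3}) dy dx
= \frac{7}{8}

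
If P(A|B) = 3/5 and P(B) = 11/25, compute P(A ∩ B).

By definition, P(A|B) = P(A ∩ B) / P(B)
So P(A ∩ B) = P(A|B) × P(B)
= 3/5 × 11/25
= 33/125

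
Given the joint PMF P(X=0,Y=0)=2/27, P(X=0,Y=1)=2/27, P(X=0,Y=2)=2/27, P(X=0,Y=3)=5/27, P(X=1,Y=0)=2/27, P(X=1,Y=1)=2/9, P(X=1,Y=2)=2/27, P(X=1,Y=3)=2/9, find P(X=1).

P(X=1) = P(X=1,Y=0) + P(X=1,Y=1) + P(X=1,Y=2) + P(X=1,Y=3)
= 2/27 + 2/9 + 2/27 + 2/9
= 16/27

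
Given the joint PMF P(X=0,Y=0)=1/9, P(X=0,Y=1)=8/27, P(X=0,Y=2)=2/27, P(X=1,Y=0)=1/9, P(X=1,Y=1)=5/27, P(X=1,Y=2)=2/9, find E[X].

First find marginal of X:
P(X=0) = 13/27
P(X=1) = 14/27
E[X] = 0 × 13/27 + 1 × 14/27 = 14/27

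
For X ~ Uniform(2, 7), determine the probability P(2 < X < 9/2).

P(2 < X < 9/2) = ∫_{2}^{9/2} f(x) dx
where f(x) = \frac{1}{5}
= \frac{1}{2}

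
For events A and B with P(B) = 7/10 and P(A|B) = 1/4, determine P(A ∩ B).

By definition, P(A|B) = P(A ∩ B) / P(B)
So P(A ∩ B) = P(A|B) × P(B)
= 1/4 × 7/10
= 7/40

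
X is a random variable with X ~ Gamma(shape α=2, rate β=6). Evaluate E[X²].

Using the identity E[X²] = Var(X) + (E[X])²:
E[X] = \frac{1}{3}
Var(X) = \frac{1}{18}
E[X²] = \frac{1}{18} + (\frac{1}{3})²
= \frac{1}{6}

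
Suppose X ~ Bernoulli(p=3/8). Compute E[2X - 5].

For X ~ Bernoulli(p=3/8):
E[X] = \frac{3}{8}
E[2X - 5] = 2 × E[X] - 5 = - \frac{17}{4}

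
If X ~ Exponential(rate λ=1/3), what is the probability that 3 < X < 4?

P(3 < X < 4) = ∫_{3}^{4} f(x) dx
where f(x) = \frac{e^{- \frac{x}{3}}}{3}
= - \frac{1}{e^{\frac{4}{3}}} + e^{-1}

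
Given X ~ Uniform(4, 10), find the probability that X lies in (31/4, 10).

P(31/4 < X < 10) = ∫_{31/4}^{10} f(x) dx
where f(x) = \frac{1}{6}
= \frac{3}{8}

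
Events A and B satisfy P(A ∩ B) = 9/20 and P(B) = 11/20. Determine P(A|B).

P(A|B) = P(A ∩ B) / P(B)
= (9/20) / (11/20)
= 9/11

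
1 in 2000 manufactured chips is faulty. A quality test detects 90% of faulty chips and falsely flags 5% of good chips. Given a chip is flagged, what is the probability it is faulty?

Let D = the rare event, + = positive/flagged.
P(D) = 1/2000
P(+|D) = 90/100 = 9/10
P(+|D') = 5/100 = 1/20
P(+) = P(+|D)P(D) + P(+|D')P(D')
     = \frac{9}{10} × \frac{1}{2000} + \frac{1}{20} × \frac{1999}{2000}
     = \frac{2017}{40000}
P(D|+) = P(+|D)P(D)/P(+) = \frac{18}{2017}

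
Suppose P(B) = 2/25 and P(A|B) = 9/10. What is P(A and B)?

By definition, P(A|B) = P(A ∩ B) / P(B)
So P(A ∩ B) = P(A|B) × P(B)
= 9/10 × 2/25
= 9/125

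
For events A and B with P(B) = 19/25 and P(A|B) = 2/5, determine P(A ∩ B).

By definition, P(A|B) = P(A ∩ B) / P(B)
So P(A ∩ B) = P(A|B) × P(B)
= 2/5 × 19/25
= 38/125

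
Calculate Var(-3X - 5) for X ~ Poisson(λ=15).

For X ~ Poisson(λ=15):
Var(X) = 15
Var(-3X - 5) = (-3)² × Var(X) = 9 × 15 = 135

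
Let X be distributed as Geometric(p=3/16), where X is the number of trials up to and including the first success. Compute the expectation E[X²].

Using the identity E[X²] = Var(X) + (E[X])²:
E[X] = \frac{16}{3}
Var(X) = \frac{208}{9}
E[X²] = \frac{208}{9} + (\frac{16}{3})²
= \frac{464}{9}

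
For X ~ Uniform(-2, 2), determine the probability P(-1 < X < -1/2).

P(-1 < X < -1/2) = ∫_{-1}^{-1/2} f(x) dx
where f(x) = \frac{1}{4}
= \frac{1}{8}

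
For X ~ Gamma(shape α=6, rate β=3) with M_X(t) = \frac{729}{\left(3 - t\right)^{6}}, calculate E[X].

To find E[X], compute M^(1)(0):
M^(1)(t) = \frac{4374}{\left(3 - t\right)^{7}}
M^(1)(0) = 2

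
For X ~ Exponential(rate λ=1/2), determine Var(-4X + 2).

For X ~ Exponential(rate λ=1/2):
Var(X) = 4
Var(-4X + 2) = (-4)² × Var(X) = 16 × 4 = 64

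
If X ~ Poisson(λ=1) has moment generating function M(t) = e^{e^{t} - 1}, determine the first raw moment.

To find E[X], compute M^(1)(0):
M^(1)(t) = e^{t} e^{e^{t} - 1}
M^(1)(0) = 1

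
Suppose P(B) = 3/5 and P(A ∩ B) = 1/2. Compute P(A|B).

P(A|B) = P(A ∩ B) / P(B)
= (1/2) / (3/5)
= 5/6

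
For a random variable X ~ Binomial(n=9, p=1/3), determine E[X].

For X ~ Binomial(n=9, p=1/3), the expected value is:
E[X] = 3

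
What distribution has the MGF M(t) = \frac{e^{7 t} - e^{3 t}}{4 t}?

The MGF M(t) = \frac{e^{7 t} - e^{3 t}}{4 t} is the standard form for the Uniform distribution.
Comparing with the known MGF formula identifies: Uniform(3, 7)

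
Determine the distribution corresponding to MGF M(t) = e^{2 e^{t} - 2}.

The MGF M(t) = e^{2 e^{t} - 2} is the standard form for the Poisson distribution.
Comparing with the known MGF formula identifies: Poisson(λ=2)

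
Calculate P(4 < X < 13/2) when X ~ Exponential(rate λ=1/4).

P(4 < X < 13/2) = ∫_{4}^{13/2} f(x) dx
where f(x) = \frac{e^{- \frac{x}{4}}}{4}
= - \frac{1}{e^{\frac{13}{8}}} + e^{-1}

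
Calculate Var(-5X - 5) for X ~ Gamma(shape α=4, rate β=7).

For X ~ Gamma(shape α=4, rate β=7):
Var(X) = \frac{4}{49}
Var(-5X - 5) = (-5)² × Var(X) = 25 × \frac{4}{49} = \frac{100}{49}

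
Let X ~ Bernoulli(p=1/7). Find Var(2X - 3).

For X ~ Bernoulli(p=1/7):
Var(X) = \frac{6}{49}
Var(2X - 3) = (2)² × Var(X) = 4 × \frac{6}{49} = \frac{24}{49}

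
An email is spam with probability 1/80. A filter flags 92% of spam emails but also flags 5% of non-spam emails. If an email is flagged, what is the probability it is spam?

Let D = the rare event, + = positive/flagged.
P(D) = 1/80
P(+|D) = 92/100 = 23/25
P(+|D') = 5/100 = 1/20
P(+) = P(+|D)P(D) + P(+|D')P(D')
     = \frac{23}{25} × \frac{1}{80} + \frac{1}{20} × \frac{79}{80}
     = \frac{487}{8000}
P(D|+) = P(+|D)P(D)/P(+) = \frac{92}{487}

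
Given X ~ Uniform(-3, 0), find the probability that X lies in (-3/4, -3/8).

P(-3/4 < X < -3/8) = ∫_{-3/4}^{-3/8} f(x) dx
where f(x) = \frac{1}{3}
= \frac{1}{8}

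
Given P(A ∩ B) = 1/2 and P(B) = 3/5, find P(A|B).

P(A|B) = P(A ∩ B) / P(B)
= (1/2) / (3/5)
= 5/6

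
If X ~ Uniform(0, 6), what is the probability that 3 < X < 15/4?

P(3 < X < 15/4) = ∫_{3}^{15/4} f(x) dx
where f(x) = \frac{1}{6}
= \frac{1}{8}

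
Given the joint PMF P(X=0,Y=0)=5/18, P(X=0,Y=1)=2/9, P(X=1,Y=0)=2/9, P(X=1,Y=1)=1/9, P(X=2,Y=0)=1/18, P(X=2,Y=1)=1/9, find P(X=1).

P(X=1) = P(X=1,Y=0) + P(X=1,Y=1)
= 2/9 + 1/9
= 1/3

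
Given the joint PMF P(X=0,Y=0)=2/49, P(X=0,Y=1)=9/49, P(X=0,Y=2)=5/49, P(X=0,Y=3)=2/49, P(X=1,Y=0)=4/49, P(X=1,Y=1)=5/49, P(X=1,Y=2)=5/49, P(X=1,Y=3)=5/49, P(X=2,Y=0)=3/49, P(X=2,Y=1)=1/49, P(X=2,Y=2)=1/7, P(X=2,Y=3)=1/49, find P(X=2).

P(X=2) = P(X=2,Y=0) + P(X=2,Y=1) + P(X=2,Y=2) + P(X=2,Y=3)
= 3/49 + 1/49 + 1/7 + 1/49
= 12/49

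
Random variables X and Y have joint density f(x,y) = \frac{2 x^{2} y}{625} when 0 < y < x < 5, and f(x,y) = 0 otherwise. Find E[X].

f_X(x) = ∫_0^x \frac{2 x^{2} y}{625} dy = \frac{x^{4}}{625}
E[X] = ∫_0^5 x × (\frac{x^{4}}{625}) dx = \frac{25}{6}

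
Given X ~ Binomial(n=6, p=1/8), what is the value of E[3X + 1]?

For X ~ Binomial(n=6, p=1/8):
E[X] = \frac{3}{4}
E[3X + 1] = 3 × E[X] + 1 = \frac{13}{4}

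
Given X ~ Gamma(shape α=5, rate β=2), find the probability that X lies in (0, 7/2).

P(0 < X < 7/2) = ∫_{0}^{7/2} f(x) dx
where f(x) = \frac{4 x^{4} e^{- 2 x}}{3}
= 1 - \frac{4553}{24 e^{7}}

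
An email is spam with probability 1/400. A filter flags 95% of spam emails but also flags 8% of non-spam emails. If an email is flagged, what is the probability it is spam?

Let D = the rare event, + = positive/flagged.
P(D) = 1/400
P(+|D) = 95/100 = 19/20
P(+|D') = 8/100 = 2/25
P(+) = P(+|D)P(D) + P(+|D')P(D')
     = \frac{19}{20} × \frac{1}{400} + \frac{2}{25} × \frac{399}{400}
     = \frac{3287}{40000}
P(D|+) = P(+|D)P(D)/P(+) = \frac{5}{173}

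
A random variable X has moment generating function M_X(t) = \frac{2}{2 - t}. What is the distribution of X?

The MGF M(t) = \frac{2}{2 - t} is the standard form for the Exponential distribution.
Comparing with the known MGF formula identifies: Exponential(rate λ=2)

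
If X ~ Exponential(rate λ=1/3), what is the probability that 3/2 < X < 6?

P(3/2 < X < 6) = ∫_{3/2}^{6} f(x) dx
where f(x) = \frac{e^{- \frac{x}{3}}}{3}
= - \frac{1}{e^{2}} + e^{- \frac{1}{2}}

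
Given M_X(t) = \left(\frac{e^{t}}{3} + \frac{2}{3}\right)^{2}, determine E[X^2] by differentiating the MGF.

To find E[X^2], compute M^(2)(0):
M^(1)(t) = \frac{2 \left(\frac{e^{t}}{3} + \frac{2}{3}\right) e^{t}}{3}
M^(2)(t) = \frac{2 \left(\frac{e^{t}}{3} + \frac{2}{3}\right) e^{t}}{3} + \frac{2 e^{2 t}}{9}
M^(2)(0) = \frac{8}{9}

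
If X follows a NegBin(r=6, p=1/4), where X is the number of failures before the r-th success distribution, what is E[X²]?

Using the identity E[X²] = Var(X) + (E[X])²:
E[X] = 18
Var(X) = 72
E[X²] = 72 + (18)²
= 396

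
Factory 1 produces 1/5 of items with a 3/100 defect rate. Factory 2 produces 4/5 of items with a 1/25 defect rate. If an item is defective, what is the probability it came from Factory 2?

Using Bayes' theorem:
P(F1) = 1/5, P(D|F1) = 3/100
P(F2) = 4/5, P(D|F2) = 1/25
P(D) = P(D|F1)P(F1) + P(D|F2)P(F2)
     = \frac{19}{500}
P(F2|D) = P(D|F2)P(F2) / P(D)
= \frac{16}{19}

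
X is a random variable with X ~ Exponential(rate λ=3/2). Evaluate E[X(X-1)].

E[X(X-1)] = E[X² - X] = E[X²] - E[X]
E[X] = \frac{2}{3}
E[X²] = Var(X) + (E[X])² = \frac{4}{9} + (\frac{2}{3})² = \frac{8}{9}
E[X(X-1)] = \frac{8}{9} - \frac{2}{3} = \frac{2}{9}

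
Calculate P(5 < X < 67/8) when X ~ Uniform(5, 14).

P(5 < X < 67/8) = ∫_{5}^{67/8} f(x) dx
where f(x) = \frac{1}{9}
= \frac{3}{8}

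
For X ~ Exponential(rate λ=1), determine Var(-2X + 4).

For X ~ Exponential(rate λ=1):
Var(X) = 1
Var(-2X + 4) = (-2)² × Var(X) = 4 × 1 = 4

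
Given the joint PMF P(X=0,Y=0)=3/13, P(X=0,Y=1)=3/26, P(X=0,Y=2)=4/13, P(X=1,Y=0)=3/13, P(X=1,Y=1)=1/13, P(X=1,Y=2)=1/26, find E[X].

First find marginal of X:
P(X=0) = 17/26
P(X=1) = 9/26
E[X] = 0 × 17/26 + 1 × 9/26 = 9/26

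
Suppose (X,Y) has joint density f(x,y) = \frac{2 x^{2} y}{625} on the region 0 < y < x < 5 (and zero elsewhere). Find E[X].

f_X(x) = ∫_0^x \frac{2 x^{2} y}{625} dy = \frac{x^{4}}{625}
E[X] = ∫_0^5 x × (\frac{x^{4}}{625}) dx = \frac{25}{6}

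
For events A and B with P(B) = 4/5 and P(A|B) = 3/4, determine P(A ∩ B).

By definition, P(A|B) = P(A ∩ B) / P(B)
So P(A ∩ B) = P(A|B) × P(B)
= 3/4 × 4/5
= 3/5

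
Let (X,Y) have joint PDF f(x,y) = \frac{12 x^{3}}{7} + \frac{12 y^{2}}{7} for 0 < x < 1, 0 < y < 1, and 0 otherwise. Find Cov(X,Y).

E[XY] = ∫∫ xy × f(x,y) dx dy = \frac{27}{70}
E[X] = \frac{22}{35}
E[Y] = \frac{9}{14}
Cov(X,Y) = E[XY] - E[X]E[Y] = - \frac{9}{490}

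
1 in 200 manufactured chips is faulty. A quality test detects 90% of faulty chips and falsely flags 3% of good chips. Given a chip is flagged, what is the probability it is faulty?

Let D = the rare event, + = positive/flagged.
P(D) = 1/200
P(+|D) = 90/100 = 9/10
P(+|D') = 3/100
P(+) = P(+|D)P(D) + P(+|D')P(D')
     = \frac{9}{10} × \frac{1}{200} + \frac{3}{100} × \frac{199}{200}
     = \frac{687}{20000}
P(D|+) = P(+|D)P(D)/P(+) = \frac{30}{229}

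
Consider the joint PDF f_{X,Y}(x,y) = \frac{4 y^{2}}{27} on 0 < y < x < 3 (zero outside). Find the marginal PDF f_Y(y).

f_Y(y) = ∫_y^3 \frac{4 y^{2}}{27} dx = \frac{4 y^{2} \left(3 - y\right)}{27}
for 0 < y < 3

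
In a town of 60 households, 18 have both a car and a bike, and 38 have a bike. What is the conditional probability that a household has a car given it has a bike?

P(A ∩ B) = 18/60 = 3/10
P(B) = 38/60 = 19/30
P(A|B) = P(A ∩ B) / P(B) = (3/10) / (19/30) = 9/19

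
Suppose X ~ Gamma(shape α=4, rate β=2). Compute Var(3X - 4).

For X ~ Gamma(shape α=4, rate β=2):
Var(X) = 1
Var(3X - 4) = (3)² × Var(X) = 9 × 1 = 9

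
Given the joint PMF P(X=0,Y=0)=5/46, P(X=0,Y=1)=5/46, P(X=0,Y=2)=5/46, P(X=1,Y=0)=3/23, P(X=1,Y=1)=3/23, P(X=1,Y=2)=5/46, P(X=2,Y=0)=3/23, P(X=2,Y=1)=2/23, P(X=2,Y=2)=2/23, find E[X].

First find marginal of X:
P(X=0) = 15/46
P(X=1) = 17/46
P(X=2) = 7/23
E[X] = 0 × 15/46 + 1 × 17/46 + 2 × 7/23 = 45/46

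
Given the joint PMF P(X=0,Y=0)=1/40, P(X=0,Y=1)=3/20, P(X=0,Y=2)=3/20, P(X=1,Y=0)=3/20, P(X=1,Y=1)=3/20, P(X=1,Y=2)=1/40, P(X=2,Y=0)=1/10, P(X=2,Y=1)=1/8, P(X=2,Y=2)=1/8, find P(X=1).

P(X=1) = P(X=1,Y=0) + P(X=1,Y=1) + P(X=1,Y=2)
= 3/20 + 3/20 + 1/40
= 13/40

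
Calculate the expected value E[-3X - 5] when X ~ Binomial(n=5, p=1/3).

For X ~ Binomial(n=5, p=1/3):
E[X] = \frac{5}{3}
E[-3X - 5] = -3 × E[X] - 5 = -10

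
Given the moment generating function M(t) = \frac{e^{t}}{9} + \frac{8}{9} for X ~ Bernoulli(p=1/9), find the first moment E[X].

To find E[X], compute M^(1)(0):
M^(1)(t) = \frac{e^{t}}{9}
M^(1)(0) = \frac{1}{9}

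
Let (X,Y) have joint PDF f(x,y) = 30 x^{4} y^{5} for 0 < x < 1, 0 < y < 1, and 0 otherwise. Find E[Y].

E[Y] = ∫_0^1 ∫_0^1 y × f(x,y) dx dy
= \frac{6}{7}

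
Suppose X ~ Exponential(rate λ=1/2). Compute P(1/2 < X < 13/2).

P(1/2 < X < 13/2) = ∫_{1/2}^{13/2} f(x) dx
where f(x) = \frac{e^{- \frac{x}{2}}}{2}
= - \frac{1 - e^{3}}{e^{\frac{13}{4}}}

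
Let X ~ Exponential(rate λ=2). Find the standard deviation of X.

For X ~ Exponential(rate λ=2):
Var(X) = \frac{1}{4}
SD(X) = √(Var(X)) = √(\frac{1}{4}) = \frac{1}{2}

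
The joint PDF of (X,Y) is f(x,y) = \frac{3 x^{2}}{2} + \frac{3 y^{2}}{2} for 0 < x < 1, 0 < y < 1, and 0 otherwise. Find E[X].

E[X] = ∫_0^1 ∫_0^1 x × f(x,y) dy dx
= ∫_0^1 ∫_0^1 x × (\frac{3 x^{2}}{2} + \frac{3 y^{2}}{2}) dy dx
= \frac{5}{8}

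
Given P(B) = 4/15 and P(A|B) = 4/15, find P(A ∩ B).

By definition, P(A|B) = P(A ∩ B) / P(B)
So P(A ∩ B) = P(A|B) × P(B)
= 4/15 × 4/15
= 16/225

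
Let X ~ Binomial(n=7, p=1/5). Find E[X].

For X ~ Binomial(n=7, p=1/5), the expected value is:
E[X] = \frac{7}{5}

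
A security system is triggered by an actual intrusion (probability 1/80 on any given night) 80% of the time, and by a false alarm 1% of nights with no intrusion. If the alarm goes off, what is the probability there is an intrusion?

Let D = the rare event, + = positive/flagged.
P(D) = 1/80
P(+|D) = 80/100 = 4/5
P(+|D') = 1/100
P(+) = P(+|D)P(D) + P(+|D')P(D')
     = \frac{4}{5} × \frac{1}{80} + \frac{1}{100} × \frac{79}{80}
     = \frac{159}{8000}
P(D|+) = P(+|D)P(D)/P(+) = \frac{80}{159}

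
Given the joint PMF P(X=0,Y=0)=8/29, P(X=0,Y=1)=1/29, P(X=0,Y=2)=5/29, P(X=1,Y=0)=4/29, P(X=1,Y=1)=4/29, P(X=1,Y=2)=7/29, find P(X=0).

P(X=0) = P(X=0,Y=0) + P(X=0,Y=1) + P(X=0,Y=2)
= 8/29 + 1/29 + 5/29
= 14/29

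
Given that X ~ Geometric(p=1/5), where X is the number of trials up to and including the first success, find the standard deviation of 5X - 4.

For X ~ Geometric(p=1/5), where X is the number of trials up to and including the first success:
Var(X) = 20
SD(X) = √(Var(X)) = √(20) = 2 \sqrt{5}
SD(5X - 4) = |5| × SD(X) = 5 × 2 \sqrt{5} = 10 \sqrt{5}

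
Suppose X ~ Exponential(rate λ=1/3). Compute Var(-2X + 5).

For X ~ Exponential(rate λ=1/3):
Var(X) = 9
Var(-2X + 5) = (-2)² × Var(X) = 4 × 9 = 36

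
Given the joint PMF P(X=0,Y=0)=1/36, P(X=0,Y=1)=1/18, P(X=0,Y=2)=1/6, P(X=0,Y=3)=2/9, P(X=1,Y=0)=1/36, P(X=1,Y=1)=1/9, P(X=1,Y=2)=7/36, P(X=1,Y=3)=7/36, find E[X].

First find marginal of X:
P(X=0) = 17/36
P(X=1) = 19/36
E[X] = 0 × 17/36 + 1 × 19/36 = 19/36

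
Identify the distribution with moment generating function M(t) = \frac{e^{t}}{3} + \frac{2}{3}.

The MGF M(t) = \frac{e^{t}}{3} + \frac{2}{3} is the standard form for the Bernoulli distribution.
Comparing with the known MGF formula identifies: Bernoulli(p=1/3)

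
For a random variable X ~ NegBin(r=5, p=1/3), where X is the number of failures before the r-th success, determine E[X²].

Using the identity E[X²] = Var(X) + (E[X])²:
E[X] = 10
Var(X) = 30
E[X²] = 30 + (10)²
= 130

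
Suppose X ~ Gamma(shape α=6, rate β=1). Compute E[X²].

Using the identity E[X²] = Var(X) + (E[X])²:
E[X] = 6
Var(X) = 6
E[X²] = 6 + (6)²
= 42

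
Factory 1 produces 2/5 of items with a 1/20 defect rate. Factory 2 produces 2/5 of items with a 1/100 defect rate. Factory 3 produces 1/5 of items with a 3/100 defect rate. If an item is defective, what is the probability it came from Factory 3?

Using Bayes' theorem:
P(F1) = 2/5, P(D|F1) = 1/20
P(F2) = 2/5, P(D|F2) = 1/100
P(F3) = 1/5, P(D|F3) = 3/100
P(D) = P(D|F1)P(F1) + P(D|F2)P(F2) + P(D|F3)P(F3)
     = \frac{3}{100}
P(F3|D) = P(D|F3)P(F3) / P(D)
= \frac{1}{5}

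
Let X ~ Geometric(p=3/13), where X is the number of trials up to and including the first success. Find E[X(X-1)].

E[X(X-1)] = E[X² - X] = E[X²] - E[X]
E[X] = \frac{13}{3}
E[X²] = Var(X) + (E[X])² = \frac{130}{9} + (\frac{13}{3})² = \frac{299}{9}
E[X(X-1)] = \frac{299}{9} - \frac{13}{3} = \frac{260}{9}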